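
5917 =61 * 97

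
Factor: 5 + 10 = 15=   3^1 * 5^1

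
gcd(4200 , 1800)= 600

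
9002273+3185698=12187971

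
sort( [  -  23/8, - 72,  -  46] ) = [ - 72, - 46, - 23/8]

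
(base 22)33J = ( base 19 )44h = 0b11000000001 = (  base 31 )1ii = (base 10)1537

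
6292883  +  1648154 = 7941037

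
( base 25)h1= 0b110101010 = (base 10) 426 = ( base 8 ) 652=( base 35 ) C6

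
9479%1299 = 386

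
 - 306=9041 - 9347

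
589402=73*8074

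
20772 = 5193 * 4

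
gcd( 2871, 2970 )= 99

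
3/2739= 1/913  =  0.00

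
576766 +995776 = 1572542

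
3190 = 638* 5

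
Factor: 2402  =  2^1*1201^1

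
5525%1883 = 1759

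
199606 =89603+110003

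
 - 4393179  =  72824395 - 77217574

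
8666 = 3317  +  5349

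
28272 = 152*186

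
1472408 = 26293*56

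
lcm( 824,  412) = 824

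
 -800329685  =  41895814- 842225499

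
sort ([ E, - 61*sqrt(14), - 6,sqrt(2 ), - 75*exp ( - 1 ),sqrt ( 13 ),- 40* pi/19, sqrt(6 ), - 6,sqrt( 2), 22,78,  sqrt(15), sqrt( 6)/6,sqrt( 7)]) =[ - 61*sqrt(14), - 75*exp( - 1), - 40*pi/19, -6,-6,  sqrt( 6) /6,sqrt(2 ), sqrt( 2), sqrt( 6),sqrt (7),E, sqrt( 13),sqrt(15),22, 78 ] 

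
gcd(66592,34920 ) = 8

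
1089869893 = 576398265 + 513471628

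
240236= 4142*58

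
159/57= 2 + 15/19 =2.79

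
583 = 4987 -4404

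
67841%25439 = 16963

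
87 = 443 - 356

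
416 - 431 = -15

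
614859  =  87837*7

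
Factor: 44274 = 2^1*3^1 * 47^1*157^1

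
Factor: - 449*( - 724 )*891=2^2*3^4*11^1*181^1*449^1= 289642716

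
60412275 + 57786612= 118198887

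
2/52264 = 1/26132 = 0.00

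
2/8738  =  1/4369 =0.00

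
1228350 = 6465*190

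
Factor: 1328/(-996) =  - 4/3 = -2^2 * 3^(-1)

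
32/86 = 16/43 = 0.37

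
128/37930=64/18965 = 0.00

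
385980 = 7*55140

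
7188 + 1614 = 8802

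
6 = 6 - 0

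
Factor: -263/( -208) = 2^( - 4) * 13^( - 1)*263^1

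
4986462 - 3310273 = 1676189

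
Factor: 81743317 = 81743317^1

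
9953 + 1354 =11307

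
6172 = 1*6172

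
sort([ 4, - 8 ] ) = [-8, 4 ]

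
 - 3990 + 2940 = - 1050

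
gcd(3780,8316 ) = 756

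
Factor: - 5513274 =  - 2^1*3^2*13^1* 23561^1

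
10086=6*1681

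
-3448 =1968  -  5416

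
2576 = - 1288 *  (-2)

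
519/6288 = 173/2096 = 0.08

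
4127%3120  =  1007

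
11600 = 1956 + 9644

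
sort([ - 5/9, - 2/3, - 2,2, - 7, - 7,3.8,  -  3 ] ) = [-7, - 7,-3,-2, - 2/3, - 5/9, 2, 3.8] 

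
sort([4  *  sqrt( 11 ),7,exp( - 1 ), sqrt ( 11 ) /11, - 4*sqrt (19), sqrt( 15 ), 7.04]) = [ - 4*sqrt(19), sqrt( 11) /11, exp(-1),sqrt(15 ), 7, 7.04, 4*sqrt( 11) ]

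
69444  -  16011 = 53433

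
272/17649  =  272/17649 = 0.02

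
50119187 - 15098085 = 35021102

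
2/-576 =- 1 + 287/288 = -0.00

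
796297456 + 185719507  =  982016963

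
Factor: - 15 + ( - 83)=  -  98 = - 2^1*7^2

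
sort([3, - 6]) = [ - 6, 3] 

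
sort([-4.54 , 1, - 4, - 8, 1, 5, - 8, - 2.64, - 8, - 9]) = [ - 9, - 8, - 8, - 8, - 4.54, - 4, - 2.64,1, 1,5]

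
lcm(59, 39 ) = 2301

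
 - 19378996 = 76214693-95593689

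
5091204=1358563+3732641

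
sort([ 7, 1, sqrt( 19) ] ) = [ 1,  sqrt( 19),  7 ] 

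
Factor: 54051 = 3^1*43^1*419^1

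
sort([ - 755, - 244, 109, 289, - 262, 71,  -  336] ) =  [ - 755, - 336,-262, - 244,71, 109,289]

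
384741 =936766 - 552025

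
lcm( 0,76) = 0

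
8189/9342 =8189/9342= 0.88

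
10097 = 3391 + 6706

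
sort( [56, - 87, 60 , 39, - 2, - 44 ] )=[ - 87, - 44, - 2,39 , 56, 60]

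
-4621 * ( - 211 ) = 975031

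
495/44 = 11 + 1/4= 11.25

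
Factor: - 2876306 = - 2^1*37^1*47^1 * 827^1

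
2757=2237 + 520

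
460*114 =52440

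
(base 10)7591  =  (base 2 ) 1110110100111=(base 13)35bc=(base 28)9j3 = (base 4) 1312213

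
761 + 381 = 1142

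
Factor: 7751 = 23^1*337^1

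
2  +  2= 4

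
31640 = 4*7910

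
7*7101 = 49707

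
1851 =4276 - 2425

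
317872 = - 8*( - 39734)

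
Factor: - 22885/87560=-23/88 = -2^( -3 )*11^( - 1)*23^1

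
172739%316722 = 172739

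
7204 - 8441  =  -1237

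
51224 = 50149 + 1075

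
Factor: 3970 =2^1*5^1 * 397^1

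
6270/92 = 68 + 7/46 = 68.15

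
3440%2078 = 1362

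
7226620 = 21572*335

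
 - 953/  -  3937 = 953/3937 = 0.24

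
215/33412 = 215/33412  =  0.01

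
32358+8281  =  40639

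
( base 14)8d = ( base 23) 5A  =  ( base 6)325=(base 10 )125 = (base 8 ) 175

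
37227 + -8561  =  28666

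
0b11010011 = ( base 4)3103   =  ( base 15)E1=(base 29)78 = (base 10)211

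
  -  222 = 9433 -9655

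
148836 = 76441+72395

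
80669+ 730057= 810726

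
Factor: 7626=2^1 *3^1  *  31^1*41^1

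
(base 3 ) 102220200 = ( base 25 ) DMA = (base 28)b25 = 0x21ed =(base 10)8685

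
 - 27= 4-31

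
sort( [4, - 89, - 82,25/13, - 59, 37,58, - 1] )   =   [ - 89,-82, - 59, - 1,25/13, 4,37,58] 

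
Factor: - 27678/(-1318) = 3^1*7^1 = 21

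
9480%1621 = 1375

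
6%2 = 0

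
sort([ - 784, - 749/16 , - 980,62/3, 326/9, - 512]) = [  -  980,-784, - 512, - 749/16,  62/3,326/9]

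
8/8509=8/8509  =  0.00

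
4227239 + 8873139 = 13100378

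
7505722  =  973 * 7714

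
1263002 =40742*31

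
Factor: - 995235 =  - 3^1*5^1 * 43^1*1543^1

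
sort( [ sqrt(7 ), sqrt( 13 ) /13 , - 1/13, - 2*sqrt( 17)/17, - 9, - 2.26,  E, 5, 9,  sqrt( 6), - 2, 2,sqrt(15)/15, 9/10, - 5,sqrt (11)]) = [ - 9,-5,-2.26 , - 2, - 2*sqrt( 17)/17, - 1/13,sqrt(15)/15, sqrt( 13)/13, 9/10,2,  sqrt( 6), sqrt(  7 ), E,  sqrt(11),5,9]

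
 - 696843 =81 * (- 8603)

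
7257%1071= 831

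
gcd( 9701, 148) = 1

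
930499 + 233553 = 1164052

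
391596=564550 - 172954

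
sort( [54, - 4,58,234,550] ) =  [ - 4,54,58,234,550 ] 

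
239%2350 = 239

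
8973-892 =8081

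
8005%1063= 564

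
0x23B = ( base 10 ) 571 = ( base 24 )NJ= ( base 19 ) 1B1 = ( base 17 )1GA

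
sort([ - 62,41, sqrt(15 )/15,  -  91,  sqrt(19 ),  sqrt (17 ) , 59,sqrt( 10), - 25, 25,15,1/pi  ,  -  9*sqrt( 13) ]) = [ - 91, - 62, - 9*sqrt(13), - 25 , sqrt( 15) /15, 1/pi , sqrt(10),sqrt( 17),sqrt( 19), 15 , 25 , 41 , 59] 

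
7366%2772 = 1822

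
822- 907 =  - 85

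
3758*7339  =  27579962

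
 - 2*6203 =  - 12406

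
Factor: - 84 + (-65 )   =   - 149 = - 149^1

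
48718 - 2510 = 46208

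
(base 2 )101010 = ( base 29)1d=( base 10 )42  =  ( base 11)39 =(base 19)24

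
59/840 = 59/840 = 0.07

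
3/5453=3/5453 = 0.00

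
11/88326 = 11/88326  =  0.00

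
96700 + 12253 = 108953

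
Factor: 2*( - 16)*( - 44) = 1408 = 2^7 * 11^1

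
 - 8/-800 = 1/100 = 0.01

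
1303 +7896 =9199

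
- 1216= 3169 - 4385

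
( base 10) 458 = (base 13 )293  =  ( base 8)712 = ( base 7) 1223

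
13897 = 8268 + 5629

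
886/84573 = 886/84573=0.01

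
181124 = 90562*2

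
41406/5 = 8281 + 1/5  =  8281.20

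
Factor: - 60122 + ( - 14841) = -74963 = - 7^1*10709^1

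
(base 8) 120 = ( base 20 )40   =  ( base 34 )2c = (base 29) 2M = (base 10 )80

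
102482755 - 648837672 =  - 546354917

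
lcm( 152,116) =4408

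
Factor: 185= 5^1 * 37^1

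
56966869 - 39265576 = 17701293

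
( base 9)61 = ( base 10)55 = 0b110111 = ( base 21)2D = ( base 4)313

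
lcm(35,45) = 315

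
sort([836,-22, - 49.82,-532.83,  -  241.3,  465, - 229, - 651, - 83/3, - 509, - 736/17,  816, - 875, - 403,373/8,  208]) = [ - 875, - 651, - 532.83, - 509, - 403 , - 241.3, - 229, - 49.82, - 736/17, - 83/3, - 22, 373/8,  208,465 , 816, 836]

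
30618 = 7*4374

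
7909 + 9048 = 16957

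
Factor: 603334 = 2^1*59^1*5113^1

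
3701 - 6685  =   - 2984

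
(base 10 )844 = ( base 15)3b4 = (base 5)11334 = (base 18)2AG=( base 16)34C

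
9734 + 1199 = 10933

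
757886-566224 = 191662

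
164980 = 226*730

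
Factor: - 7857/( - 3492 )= 9/4 =2^( - 2 )*3^2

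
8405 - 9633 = - 1228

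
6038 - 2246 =3792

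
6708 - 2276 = 4432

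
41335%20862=20473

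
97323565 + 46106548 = 143430113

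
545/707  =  545/707 = 0.77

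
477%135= 72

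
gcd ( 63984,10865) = 1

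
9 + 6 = 15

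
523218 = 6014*87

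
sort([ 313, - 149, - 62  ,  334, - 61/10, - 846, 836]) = [-846, - 149, - 62, - 61/10,313, 334, 836]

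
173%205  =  173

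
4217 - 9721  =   - 5504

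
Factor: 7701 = 3^1*17^1*151^1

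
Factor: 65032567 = 89^1*107^1*6829^1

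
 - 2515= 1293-3808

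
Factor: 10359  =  3^2*1151^1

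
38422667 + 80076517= 118499184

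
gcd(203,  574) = 7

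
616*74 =45584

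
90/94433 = 90/94433  =  0.00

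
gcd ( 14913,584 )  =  1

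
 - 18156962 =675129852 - 693286814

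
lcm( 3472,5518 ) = 309008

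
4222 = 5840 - 1618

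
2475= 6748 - 4273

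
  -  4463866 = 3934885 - 8398751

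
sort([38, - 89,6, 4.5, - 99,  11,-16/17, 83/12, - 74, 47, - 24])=[ - 99, - 89 ,-74, - 24, - 16/17, 4.5,6, 83/12,11,38,47 ] 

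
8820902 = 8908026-87124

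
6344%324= 188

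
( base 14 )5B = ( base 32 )2H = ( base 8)121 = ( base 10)81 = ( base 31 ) 2J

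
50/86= 25/43 = 0.58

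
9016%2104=600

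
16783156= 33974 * 494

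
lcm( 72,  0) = 0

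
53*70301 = 3725953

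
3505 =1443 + 2062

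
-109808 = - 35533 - 74275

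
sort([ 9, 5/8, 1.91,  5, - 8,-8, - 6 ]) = [- 8,-8,-6,  5/8, 1.91,5, 9 ] 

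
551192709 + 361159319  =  912352028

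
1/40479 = 1/40479= 0.00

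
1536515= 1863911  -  327396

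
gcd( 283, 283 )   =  283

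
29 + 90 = 119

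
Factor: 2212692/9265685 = 2^2*3^1*5^(  -  1)*11^( - 1) *13^( - 1)*23^1*8017^1*12959^( - 1)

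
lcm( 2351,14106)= 14106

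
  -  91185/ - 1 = 91185 + 0/1=91185.00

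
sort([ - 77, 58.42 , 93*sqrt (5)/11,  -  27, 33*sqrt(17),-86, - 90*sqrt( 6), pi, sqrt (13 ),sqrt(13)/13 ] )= [ - 90*sqrt(6), - 86, - 77, - 27,sqrt(13)/13, pi, sqrt(13),93*sqrt( 5) /11, 58.42,  33*sqrt (17) ] 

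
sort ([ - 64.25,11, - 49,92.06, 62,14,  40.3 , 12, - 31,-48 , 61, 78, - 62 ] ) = [-64.25, - 62, - 49, - 48, -31, 11, 12, 14, 40.3,61, 62, 78,  92.06 ]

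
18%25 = 18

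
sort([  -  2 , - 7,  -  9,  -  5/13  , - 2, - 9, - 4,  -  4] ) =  [ - 9,- 9 , - 7, - 4,- 4, - 2, - 2, - 5/13] 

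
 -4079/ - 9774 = 4079/9774  =  0.42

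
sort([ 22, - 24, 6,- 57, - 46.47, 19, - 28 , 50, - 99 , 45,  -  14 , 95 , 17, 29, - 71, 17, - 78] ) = [ - 99, - 78, - 71 , - 57 , - 46.47, - 28, - 24, - 14,  6,17, 17 , 19, 22,29, 45, 50,95]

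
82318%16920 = 14638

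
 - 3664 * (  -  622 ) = 2279008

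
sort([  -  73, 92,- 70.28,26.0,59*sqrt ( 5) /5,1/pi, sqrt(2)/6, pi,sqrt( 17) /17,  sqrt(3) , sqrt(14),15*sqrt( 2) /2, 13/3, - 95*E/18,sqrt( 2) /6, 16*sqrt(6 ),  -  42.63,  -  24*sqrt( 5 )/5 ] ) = [-73, - 70.28, - 42.63, - 95*E/18  ,  -  24*sqrt( 5 )/5,sqrt( 2)/6 , sqrt( 2 ) /6, sqrt(17) /17,1/pi, sqrt( 3), pi, sqrt( 14 ),13/3, 15*sqrt(2)/2, 26.0,59*sqrt( 5) /5, 16*sqrt( 6), 92 ] 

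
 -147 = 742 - 889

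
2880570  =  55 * 52374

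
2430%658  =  456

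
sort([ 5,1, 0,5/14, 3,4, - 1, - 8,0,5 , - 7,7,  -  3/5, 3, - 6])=[ - 8, -7, - 6, - 1, - 3/5, 0,0,5/14,1,3, 3,4, 5,5, 7] 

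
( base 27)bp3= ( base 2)10000111111001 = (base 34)7HR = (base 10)8697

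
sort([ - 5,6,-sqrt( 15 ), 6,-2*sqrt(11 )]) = [-2*sqrt(11), - 5,-sqrt( 15) , 6,6 ]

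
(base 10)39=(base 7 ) 54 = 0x27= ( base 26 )1D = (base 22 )1h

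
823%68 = 7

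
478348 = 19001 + 459347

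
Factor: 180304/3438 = 472/9= 2^3*3^(-2)*59^1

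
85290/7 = 12184+ 2/7 = 12184.29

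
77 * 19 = 1463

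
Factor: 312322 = 2^1*19^1*8219^1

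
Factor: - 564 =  - 2^2*3^1*47^1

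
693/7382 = 693/7382 = 0.09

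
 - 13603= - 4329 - 9274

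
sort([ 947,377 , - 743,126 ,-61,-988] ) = [ - 988, - 743,  -  61, 126, 377 , 947] 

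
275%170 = 105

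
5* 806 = 4030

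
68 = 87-19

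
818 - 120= 698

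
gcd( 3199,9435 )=1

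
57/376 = 57/376 = 0.15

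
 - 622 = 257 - 879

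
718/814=359/407 = 0.88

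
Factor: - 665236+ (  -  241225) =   -  906461^1  =  - 906461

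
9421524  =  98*96138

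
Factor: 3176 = 2^3*397^1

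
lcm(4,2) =4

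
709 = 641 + 68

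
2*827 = 1654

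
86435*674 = 58257190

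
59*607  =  35813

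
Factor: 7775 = 5^2*311^1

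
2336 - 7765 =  - 5429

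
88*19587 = 1723656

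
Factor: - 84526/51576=  -  2^( - 2)*3^( -1 )* 7^(  -  1) * 13^1*307^ ( - 1)*3251^1  =  - 42263/25788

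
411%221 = 190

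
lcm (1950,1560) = 7800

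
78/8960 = 39/4480 = 0.01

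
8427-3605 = 4822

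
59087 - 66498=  - 7411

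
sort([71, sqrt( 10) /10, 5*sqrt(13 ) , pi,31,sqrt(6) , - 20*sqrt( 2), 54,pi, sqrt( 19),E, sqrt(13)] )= [ - 20* sqrt( 2 ), sqrt( 10)/10, sqrt (6),E,pi,pi,sqrt( 13 ), sqrt(19 ),  5 *sqrt(13), 31,54,71]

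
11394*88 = 1002672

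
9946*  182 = 1810172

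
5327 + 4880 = 10207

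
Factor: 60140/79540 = 31^1*41^(-1 )=31/41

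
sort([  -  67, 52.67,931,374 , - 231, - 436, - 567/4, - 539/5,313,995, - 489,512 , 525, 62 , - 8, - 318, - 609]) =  [ - 609, - 489, - 436,-318, - 231, - 567/4, - 539/5, - 67, - 8,52.67,62,313,374 , 512,525,931 , 995 ] 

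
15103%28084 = 15103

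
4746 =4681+65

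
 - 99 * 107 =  - 10593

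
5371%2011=1349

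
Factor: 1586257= 1586257^1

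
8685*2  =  17370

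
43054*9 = 387486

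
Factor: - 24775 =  - 5^2 * 991^1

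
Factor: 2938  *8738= 25672244 = 2^2 * 13^1*17^1*113^1 * 257^1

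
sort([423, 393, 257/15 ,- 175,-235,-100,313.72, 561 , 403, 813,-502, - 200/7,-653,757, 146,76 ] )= [ - 653, - 502,-235,-175, - 100, - 200/7, 257/15,76,146,313.72,393,403 , 423,561,757,813 ] 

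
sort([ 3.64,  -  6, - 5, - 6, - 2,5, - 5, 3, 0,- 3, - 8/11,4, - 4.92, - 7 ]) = [ - 7, - 6, - 6 , - 5, - 5, - 4.92, - 3, - 2, - 8/11, 0, 3,3.64, 4 , 5]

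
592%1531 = 592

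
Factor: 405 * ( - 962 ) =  - 389610 = -2^1*3^4*5^1*13^1*37^1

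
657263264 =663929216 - 6665952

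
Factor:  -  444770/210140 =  - 2^( - 1)*7^( - 1) *19^( - 1)*563^1  =  - 563/266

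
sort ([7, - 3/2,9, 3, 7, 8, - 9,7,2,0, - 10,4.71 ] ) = [ - 10, - 9, - 3/2,0, 2, 3,4.71,7,7, 7,8,9]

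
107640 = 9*11960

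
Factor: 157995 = 3^2*5^1 * 3511^1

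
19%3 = 1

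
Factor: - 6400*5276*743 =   -  2^10*5^2 * 743^1*1319^1 = -25088435200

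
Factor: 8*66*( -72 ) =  - 2^7*3^3*11^1 = - 38016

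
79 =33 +46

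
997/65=997/65 = 15.34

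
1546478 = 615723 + 930755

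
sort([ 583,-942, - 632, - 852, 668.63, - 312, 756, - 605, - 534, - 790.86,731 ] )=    [-942, - 852, - 790.86,-632,-605,-534 ,  -  312,583,668.63,731,756]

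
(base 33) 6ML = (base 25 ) bg6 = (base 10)7281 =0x1C71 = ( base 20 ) i41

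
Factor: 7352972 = 2^2*11^1*167113^1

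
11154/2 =5577  =  5577.00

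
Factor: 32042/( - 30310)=  -  5^(- 1)*7^( - 1)*37^1 = -37/35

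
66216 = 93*712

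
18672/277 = 67 + 113/277 = 67.41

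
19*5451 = 103569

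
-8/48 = -1/6 = -0.17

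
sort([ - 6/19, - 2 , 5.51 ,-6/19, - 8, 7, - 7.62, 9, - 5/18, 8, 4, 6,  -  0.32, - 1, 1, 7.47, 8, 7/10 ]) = [-8, - 7.62,-2, - 1, - 0.32, - 6/19,  -  6/19,  -  5/18, 7/10, 1, 4, 5.51, 6,7, 7.47,8, 8, 9 ]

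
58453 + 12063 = 70516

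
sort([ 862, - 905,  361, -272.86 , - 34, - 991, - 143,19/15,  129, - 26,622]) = [ - 991 , - 905 , - 272.86, - 143,- 34, - 26,19/15,129,361,  622,  862 ]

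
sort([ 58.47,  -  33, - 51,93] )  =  [ - 51, - 33,58.47,93 ] 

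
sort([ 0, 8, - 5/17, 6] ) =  [ -5/17,  0, 6, 8]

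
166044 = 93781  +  72263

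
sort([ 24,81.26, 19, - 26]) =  [ - 26, 19,24,  81.26 ]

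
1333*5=6665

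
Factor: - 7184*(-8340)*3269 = 2^6*3^1*5^1*7^1*139^1*449^1*467^1 = 195860696640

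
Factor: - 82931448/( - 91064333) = 2^3*3^1*31^1 * 47^( - 1)*111467^1*1937539^( - 1)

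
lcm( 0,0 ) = 0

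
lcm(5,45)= 45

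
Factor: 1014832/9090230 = 507416/4545115 = 2^3*5^( - 1)*7^1  *13^1*17^1*41^1*909023^( - 1 ) 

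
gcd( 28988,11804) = 4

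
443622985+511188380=954811365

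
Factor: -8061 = - 3^1*2687^1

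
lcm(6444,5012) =45108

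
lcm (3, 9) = 9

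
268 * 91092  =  24412656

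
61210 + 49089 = 110299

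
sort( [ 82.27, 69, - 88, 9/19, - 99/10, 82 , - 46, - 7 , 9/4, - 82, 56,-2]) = [-88, - 82,-46, - 99/10 , - 7, - 2,9/19, 9/4, 56,69,82,82.27]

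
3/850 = 3/850=0.00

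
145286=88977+56309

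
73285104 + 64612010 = 137897114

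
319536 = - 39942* (  -  8)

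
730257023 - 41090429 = 689166594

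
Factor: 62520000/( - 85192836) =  - 5210000/7099403= - 2^4 * 5^4 * 29^( -1)*31^(-1) * 53^( - 1 ) * 149^( - 1)*521^1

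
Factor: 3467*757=757^1*3467^1 = 2624519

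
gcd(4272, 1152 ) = 48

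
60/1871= 60/1871= 0.03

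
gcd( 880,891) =11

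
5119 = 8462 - 3343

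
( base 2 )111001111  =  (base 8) 717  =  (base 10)463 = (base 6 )2051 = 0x1cf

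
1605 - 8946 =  - 7341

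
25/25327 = 25/25327=0.00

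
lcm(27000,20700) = 621000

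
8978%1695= 503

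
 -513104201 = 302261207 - 815365408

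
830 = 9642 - 8812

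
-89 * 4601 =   -  409489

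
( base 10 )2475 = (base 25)3o0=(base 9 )3350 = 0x9ab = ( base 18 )7B9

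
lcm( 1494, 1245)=7470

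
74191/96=772 + 79/96=772.82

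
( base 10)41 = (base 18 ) 25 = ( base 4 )221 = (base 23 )1i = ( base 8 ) 51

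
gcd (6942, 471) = 3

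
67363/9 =67363/9 = 7484.78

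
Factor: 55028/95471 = 2^2*13757^1*95471^( - 1) 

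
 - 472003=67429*(-7) 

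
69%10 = 9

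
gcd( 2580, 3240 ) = 60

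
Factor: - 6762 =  - 2^1*3^1*7^2*23^1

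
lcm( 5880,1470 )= 5880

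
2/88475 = 2/88475 = 0.00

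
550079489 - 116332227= 433747262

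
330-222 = 108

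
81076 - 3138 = 77938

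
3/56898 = 1/18966 = 0.00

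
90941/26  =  3497 + 19/26= 3497.73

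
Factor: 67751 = 67751^1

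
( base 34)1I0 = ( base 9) 2374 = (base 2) 11011101000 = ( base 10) 1768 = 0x6e8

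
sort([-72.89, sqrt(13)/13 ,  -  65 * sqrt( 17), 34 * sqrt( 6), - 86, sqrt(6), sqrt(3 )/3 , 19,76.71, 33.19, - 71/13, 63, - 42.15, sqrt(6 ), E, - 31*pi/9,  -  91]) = [ - 65*sqrt(17),  -  91, - 86, - 72.89, -42.15,-31*pi/9,  -  71/13, sqrt( 13 ) /13, sqrt( 3 ) /3, sqrt( 6) , sqrt(6), E, 19, 33.19, 63,  76.71,34*sqrt(6)]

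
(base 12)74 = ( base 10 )88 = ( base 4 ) 1120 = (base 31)2q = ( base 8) 130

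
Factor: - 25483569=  - 3^1*8494523^1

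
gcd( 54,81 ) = 27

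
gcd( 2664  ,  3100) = 4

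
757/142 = 757/142= 5.33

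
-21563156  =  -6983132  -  14580024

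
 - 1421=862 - 2283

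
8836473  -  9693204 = -856731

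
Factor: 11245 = 5^1*13^1*173^1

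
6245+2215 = 8460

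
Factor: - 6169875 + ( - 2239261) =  - 8409136 = -2^4* 525571^1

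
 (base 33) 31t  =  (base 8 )6401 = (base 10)3329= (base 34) 2TV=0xD01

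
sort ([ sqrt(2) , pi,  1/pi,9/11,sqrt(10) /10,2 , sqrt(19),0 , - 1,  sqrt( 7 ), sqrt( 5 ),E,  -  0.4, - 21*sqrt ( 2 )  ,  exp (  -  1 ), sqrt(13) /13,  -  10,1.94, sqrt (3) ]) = [ - 21*sqrt(2 ), - 10 , - 1 , - 0.4 , 0,sqrt(13 )/13, sqrt( 10)/10, 1/pi,exp( -1 ),9/11,sqrt(2 ),sqrt(3 ), 1.94,2,sqrt( 5),sqrt( 7), E,  pi, sqrt(19) ] 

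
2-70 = -68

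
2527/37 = 68+11/37 = 68.30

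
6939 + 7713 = 14652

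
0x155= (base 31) B0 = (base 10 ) 341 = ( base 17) 131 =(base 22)FB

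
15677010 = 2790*5619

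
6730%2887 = 956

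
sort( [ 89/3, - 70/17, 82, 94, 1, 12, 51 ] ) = [-70/17, 1,12 , 89/3, 51,82,94] 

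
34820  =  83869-49049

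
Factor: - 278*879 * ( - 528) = 129023136 =2^5*3^2*  11^1*139^1 * 293^1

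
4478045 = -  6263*( -715 ) 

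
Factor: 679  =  7^1*97^1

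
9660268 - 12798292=-3138024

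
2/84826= 1/42413  =  0.00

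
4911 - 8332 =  - 3421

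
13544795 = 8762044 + 4782751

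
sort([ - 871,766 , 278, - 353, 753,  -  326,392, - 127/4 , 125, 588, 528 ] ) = [  -  871,-353,  -  326,-127/4, 125, 278, 392,528,588, 753, 766] 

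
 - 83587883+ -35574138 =- 119162021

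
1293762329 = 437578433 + 856183896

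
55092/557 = 98 + 506/557 = 98.91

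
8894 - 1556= 7338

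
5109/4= 1277+ 1/4 = 1277.25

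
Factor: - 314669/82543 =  - 197^ ( - 1)*751^1 = - 751/197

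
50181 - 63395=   -  13214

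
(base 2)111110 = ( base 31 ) 20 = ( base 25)2c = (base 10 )62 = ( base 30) 22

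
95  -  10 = 85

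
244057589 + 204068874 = 448126463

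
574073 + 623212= 1197285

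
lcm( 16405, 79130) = 1345210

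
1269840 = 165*7696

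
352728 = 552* 639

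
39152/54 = 19576/27  =  725.04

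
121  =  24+97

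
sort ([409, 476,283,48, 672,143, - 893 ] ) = [ - 893, 48,143, 283,409,  476,672] 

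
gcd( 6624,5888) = 736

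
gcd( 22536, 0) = 22536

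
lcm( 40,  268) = 2680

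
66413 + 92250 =158663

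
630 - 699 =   -  69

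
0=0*7835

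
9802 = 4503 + 5299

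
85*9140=776900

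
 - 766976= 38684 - 805660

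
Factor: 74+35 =109^1= 109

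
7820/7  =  7820/7=1117.14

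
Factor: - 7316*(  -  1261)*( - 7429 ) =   -  68536061204=- 2^2*13^1 * 17^1*19^1*23^1*31^1*59^1* 97^1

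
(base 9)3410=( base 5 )40040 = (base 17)8C4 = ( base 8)4730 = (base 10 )2520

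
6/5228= 3/2614 = 0.00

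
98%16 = 2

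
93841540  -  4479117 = 89362423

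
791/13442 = 791/13442= 0.06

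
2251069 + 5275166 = 7526235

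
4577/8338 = 4577/8338 = 0.55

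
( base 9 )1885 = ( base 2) 10110101110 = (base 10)1454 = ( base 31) 1FS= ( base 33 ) 1b2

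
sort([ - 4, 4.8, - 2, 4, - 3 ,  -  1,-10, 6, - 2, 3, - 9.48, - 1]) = [ - 10, - 9.48, - 4, - 3, - 2, - 2, - 1, - 1, 3,4, 4.8,6]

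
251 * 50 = 12550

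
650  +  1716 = 2366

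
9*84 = 756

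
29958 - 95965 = - 66007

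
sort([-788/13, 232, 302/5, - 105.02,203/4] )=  [ - 105.02, - 788/13, 203/4, 302/5, 232 ] 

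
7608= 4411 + 3197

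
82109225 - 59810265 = 22298960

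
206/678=103/339 = 0.30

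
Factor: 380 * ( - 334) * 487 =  - 61810040= - 2^3 * 5^1*19^1*167^1*  487^1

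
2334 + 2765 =5099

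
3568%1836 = 1732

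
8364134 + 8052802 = 16416936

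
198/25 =7 + 23/25 = 7.92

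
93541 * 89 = 8325149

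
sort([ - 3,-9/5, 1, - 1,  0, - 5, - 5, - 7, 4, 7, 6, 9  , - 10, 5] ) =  [ - 10,-7,-5, - 5, - 3, - 9/5, - 1,0, 1,4, 5, 6,7, 9 ]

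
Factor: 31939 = 19^1 *41^2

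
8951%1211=474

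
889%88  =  9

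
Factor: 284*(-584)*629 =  - 104323424 = - 2^5*17^1*37^1 * 71^1*73^1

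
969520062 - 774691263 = 194828799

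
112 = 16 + 96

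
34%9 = 7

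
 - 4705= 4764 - 9469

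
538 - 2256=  -1718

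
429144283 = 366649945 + 62494338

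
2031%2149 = 2031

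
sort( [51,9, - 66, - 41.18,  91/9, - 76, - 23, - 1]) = [ - 76, - 66 ,- 41.18 , - 23, - 1,9, 91/9,51] 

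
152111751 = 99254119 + 52857632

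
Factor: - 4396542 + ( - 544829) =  - 79^1*62549^1 = - 4941371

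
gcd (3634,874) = 46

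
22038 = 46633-24595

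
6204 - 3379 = 2825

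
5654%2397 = 860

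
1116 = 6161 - 5045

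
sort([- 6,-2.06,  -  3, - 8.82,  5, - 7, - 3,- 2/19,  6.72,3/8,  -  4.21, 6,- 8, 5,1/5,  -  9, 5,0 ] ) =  [ - 9, - 8.82, - 8, - 7, - 6, - 4.21, - 3, - 3, - 2.06,  -  2/19,0, 1/5, 3/8, 5,5, 5, 6, 6.72 ]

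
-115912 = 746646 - 862558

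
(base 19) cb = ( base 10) 239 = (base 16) ef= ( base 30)7t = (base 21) B8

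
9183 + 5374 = 14557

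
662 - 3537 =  - 2875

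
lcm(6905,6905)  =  6905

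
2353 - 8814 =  - 6461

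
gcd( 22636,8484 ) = 4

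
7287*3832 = 27923784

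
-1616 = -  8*202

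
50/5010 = 5/501= 0.01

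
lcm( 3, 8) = 24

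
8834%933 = 437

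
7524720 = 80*94059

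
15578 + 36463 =52041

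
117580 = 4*29395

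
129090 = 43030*3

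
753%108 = 105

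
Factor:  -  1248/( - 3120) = 2/5 = 2^1*5^( - 1 )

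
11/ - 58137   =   - 1 + 58126/58137=- 0.00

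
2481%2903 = 2481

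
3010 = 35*86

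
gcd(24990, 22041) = 3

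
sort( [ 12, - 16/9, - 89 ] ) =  [ - 89, - 16/9, 12 ]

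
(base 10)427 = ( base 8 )653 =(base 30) E7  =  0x1ab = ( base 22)j9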